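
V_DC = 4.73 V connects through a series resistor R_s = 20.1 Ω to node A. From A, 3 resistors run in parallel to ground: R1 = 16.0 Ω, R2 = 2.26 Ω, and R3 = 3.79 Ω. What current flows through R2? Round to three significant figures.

I ≈ 0.127 A

Parallel bank: R_p = 1/(1/16.0 + 1/2.26 + 1/3.79) = 1.301 Ω.
V_A by voltage divider: V_A = 4.73 × 1.301/(20.1 + 1.301) = 0.2875 V.
Branch current I = V_A/R2 = 0.2875/2.26 = 0.1272 A.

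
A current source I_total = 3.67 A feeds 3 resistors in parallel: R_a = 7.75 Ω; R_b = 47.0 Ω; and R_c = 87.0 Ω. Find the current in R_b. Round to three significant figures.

I ≈ 0.483 A

ΣG = 1/7.75 + 1/47.0 + 1/87.0 = 0.1618.
By the current-divider rule, I = I_total · G_k/ΣG = 3.67 × 0.1315 = 0.4826 A.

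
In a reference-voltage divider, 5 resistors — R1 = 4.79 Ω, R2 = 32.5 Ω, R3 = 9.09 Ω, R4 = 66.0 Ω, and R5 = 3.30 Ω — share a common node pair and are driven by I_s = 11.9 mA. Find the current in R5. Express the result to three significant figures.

I ≈ 5.40 mA

Conductances: ΣG = 1/4.79 + 1/32.5 + 1/9.09 + 1/66.0 + 1/3.30 = 0.6677 (1/Ω).
R5 takes the fraction G_k/ΣG = 0.3030/0.6677 = 0.4538, so I = 11.9 × 0.4538 = 5.400 mA.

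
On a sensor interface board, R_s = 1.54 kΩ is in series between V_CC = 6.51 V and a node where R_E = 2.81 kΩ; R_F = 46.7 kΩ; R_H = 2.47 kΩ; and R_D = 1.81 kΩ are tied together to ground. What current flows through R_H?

I ≈ 0.863 mA

Combine the parallel branches: R_p = (1/2.81 + 1/46.7 + 1/2.47 + 1/1.81)⁻¹ = 0.7493 kΩ.
Node voltage V_A = V_CC · R_p/(R_s + R_p) = 6.51 × 0.3273 = 2.131 V.
I(R_H) = V_A / R_H = 2.131/2.47 = 0.8626 mA.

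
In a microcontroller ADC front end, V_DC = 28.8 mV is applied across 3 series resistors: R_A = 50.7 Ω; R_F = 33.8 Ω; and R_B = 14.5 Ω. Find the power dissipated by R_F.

P ≈ 2.86 µW

The common current is I = 28.8/99.00 = 0.2909 mA.
V(R_F) = I·R = 9.833 mV; P = V·I = 9.833 × 0.2909 = 2.860 µW.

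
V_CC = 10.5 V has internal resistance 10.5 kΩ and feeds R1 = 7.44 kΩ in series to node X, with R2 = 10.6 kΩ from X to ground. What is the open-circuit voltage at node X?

V_th ≈ 3.90 V

R1' = 10.5 + 7.44 = 17.94 kΩ (source resistance + R1).
With X open, the divider is unloaded: V_th = 10.5 × 10.6/28.54 = 3.900 V.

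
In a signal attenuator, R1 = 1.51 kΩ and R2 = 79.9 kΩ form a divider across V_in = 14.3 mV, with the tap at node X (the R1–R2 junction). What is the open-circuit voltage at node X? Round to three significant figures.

V_th ≈ 14.0 mV

With X open, the divider is unloaded: V_th = 14.3 × 79.9/81.41 = 14.03 mV.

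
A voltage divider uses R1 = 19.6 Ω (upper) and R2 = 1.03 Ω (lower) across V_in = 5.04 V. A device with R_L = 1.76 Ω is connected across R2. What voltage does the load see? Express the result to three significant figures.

The load sits in parallel with R2, giving an effective lower resistance R2' = R2·R_L/(R2+R_L) = 0.6497 Ω.
Now apply the divider: V_out = 5.04 × 0.03209 = 0.1617 V.
(Unloaded it would be 0.252 V; the load pulls it down.)

V_out ≈ 0.162 V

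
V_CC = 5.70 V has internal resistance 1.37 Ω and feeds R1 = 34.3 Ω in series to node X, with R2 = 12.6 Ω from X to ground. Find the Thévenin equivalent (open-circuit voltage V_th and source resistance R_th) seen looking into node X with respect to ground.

V_th ≈ 1.49 V, R_th ≈ 9.31 Ω

R1' = 1.37 + 34.3 = 35.67 Ω (source resistance + R1).
With X open, the divider is unloaded: V_th = 5.70 × 12.6/48.27 = 1.488 V.
Zeroing V_CC shorts the top of R1' to ground, so R_th = R1' ‖ R2 = 9.311 Ω.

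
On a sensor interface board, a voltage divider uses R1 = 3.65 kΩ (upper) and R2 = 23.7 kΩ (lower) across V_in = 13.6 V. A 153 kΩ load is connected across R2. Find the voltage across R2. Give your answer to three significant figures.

R2 ‖ R_L = (23.7 × 153)/(23.7 + 153) = 20.52 kΩ.
Now apply the divider: V_out = 13.6 × 0.8490 = 11.55 V.

V_out ≈ 11.5 V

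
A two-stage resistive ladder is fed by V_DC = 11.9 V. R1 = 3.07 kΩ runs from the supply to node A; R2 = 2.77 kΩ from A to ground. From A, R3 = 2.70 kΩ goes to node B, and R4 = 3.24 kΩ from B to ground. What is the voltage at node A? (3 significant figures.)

Looking into the second stage from A: R3 + R4 = 5.940 kΩ appears in parallel with R2.
R2 ‖ (R3+R4) = 1.889 kΩ.
V_A = 11.9 × 1.889/(3.07 + 1.889) = 4.533 V.

V_A ≈ 4.53 V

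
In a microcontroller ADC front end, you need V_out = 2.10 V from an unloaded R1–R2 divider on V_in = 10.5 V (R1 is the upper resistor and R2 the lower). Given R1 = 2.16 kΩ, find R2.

Required fraction k = V_out/V_in = 0.2000.
Rearranging, R2 = R1·k/(1−k) = 2.16 × 0.2500 = 0.5400 kΩ.

R2 ≈ 0.540 kΩ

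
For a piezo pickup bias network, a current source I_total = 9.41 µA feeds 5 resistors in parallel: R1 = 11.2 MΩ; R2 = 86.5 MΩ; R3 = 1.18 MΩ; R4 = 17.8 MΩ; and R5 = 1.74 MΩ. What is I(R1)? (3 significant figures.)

I ≈ 0.532 µA

Total conductance ΣG = 1/11.2 + 1/86.5 + 1/1.18 + 1/17.8 + 1/1.74 = 1.579 (units of 1/MΩ).
R1 takes the fraction G_k/ΣG = 0.08929/1.579 = 0.05654, so I = 9.41 × 0.05654 = 0.5320 µA.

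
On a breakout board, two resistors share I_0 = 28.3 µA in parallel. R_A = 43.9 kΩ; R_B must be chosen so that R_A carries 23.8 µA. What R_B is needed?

R_B ≈ 232 kΩ

The fraction through R_A equals R_B/(R_A+R_B).
With f = 0.8410, R_B = R_A · f/(1−f) = 43.9 × 5.289 = 232.2 kΩ.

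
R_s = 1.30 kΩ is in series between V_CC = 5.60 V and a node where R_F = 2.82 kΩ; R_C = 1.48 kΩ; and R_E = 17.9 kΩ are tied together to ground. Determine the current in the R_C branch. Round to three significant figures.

Parallel bank: R_p = 1/(1/2.82 + 1/1.48 + 1/17.9) = 0.9207 kΩ.
Node voltage V_A = V_CC · R_p/(R_s + R_p) = 5.60 × 0.4146 = 2.322 V.
I(R_C) = V_A / R_C = 2.322/1.48 = 1.569 mA.
(Equivalently: I_total = 2.522 mA, then current-divider fraction G_k/ΣG = 0.6221.)

I ≈ 1.57 mA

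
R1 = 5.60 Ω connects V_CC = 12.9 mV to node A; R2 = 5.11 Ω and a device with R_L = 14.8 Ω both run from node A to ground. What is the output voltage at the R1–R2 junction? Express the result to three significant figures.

First combine the lower leg with the load: R2 ‖ R_L = 3.798 Ω.
Voltage divider with the loaded lower leg: V_out = 12.9 × 3.798/(5.60 + 3.798) = 12.9 × 0.4042 = 5.214 mV.

V_out ≈ 5.21 mV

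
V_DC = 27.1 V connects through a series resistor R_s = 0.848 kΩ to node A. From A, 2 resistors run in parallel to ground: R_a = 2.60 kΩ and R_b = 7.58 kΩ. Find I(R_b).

I ≈ 2.49 mA

Equivalent of the parallel group: R_p = 1.936 kΩ.
V_A by voltage divider: V_A = 27.1 × 1.936/(0.848 + 1.936) = 18.85 V.
Branch current I = V_A/R_b = 18.85/7.58 = 2.486 mA.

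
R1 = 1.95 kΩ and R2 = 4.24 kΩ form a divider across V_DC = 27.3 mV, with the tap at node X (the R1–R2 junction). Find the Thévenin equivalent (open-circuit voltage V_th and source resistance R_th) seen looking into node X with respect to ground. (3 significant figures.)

Open-circuit (no load on X): V_th = V_DC · R2/(R1 + R2) = 27.3 × 4.24/(1.950 + 4.24) = 18.70 mV.
Looking into X with the source shorted: R_th = R1·R2/(R1+R2) = 1.950 × 4.24/6.190 = 1.336 kΩ.

V_th ≈ 18.7 mV, R_th ≈ 1.34 kΩ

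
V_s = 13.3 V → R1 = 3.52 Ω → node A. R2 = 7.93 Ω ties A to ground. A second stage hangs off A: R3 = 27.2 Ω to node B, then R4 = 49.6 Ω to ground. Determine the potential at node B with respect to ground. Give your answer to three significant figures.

Node A sees R2 in parallel with the series input of stage 2, R3 + R4 = 76.80 Ω.
Effective lower resistance at A: R2 ‖ 76.80 = 7.188 Ω.
V_A = 13.3 × 7.188/(3.52 + 7.188) = 8.928 V.
Then the unloaded second divider: V_B = V_A × R4/(R3+R4) = 8.928 × 0.6458 = 5.766 V.

V_B ≈ 5.77 V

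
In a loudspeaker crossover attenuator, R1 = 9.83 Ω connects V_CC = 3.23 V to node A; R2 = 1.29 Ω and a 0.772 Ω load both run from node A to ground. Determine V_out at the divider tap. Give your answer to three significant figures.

The load sits in parallel with R2, giving an effective lower resistance R2' = R2·R_L/(R2+R_L) = 0.4830 Ω.
Then V_out = V_CC · R2'/(R1 + R2') = 3.23 × 0.4830/10.31 = 0.1513 V.
(Unloaded it would be 0.375 V; the load pulls it down.)

V_out ≈ 0.151 V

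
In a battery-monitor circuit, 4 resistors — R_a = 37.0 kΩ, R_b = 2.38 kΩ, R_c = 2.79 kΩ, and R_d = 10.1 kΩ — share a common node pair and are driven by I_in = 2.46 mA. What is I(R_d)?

I ≈ 0.269 mA

ΣG = 1/37.0 + 1/2.38 + 1/2.79 + 1/10.1 = 0.9046.
By the current-divider rule, I = I_in · G_k/ΣG = 2.46 × 0.1094 = 0.2692 mA.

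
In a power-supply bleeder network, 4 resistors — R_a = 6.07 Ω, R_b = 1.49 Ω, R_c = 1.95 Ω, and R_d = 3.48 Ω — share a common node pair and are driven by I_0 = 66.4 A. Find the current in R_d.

I ≈ 11.7 A

Total conductance ΣG = 1/6.07 + 1/1.49 + 1/1.95 + 1/3.48 = 1.636 (units of 1/Ω).
R_d takes the fraction G_k/ΣG = 0.2874/1.636 = 0.1756, so I = 66.4 × 0.1756 = 11.66 A.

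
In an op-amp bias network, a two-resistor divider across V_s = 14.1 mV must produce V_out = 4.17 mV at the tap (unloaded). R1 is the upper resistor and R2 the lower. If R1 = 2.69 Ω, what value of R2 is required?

The divider ratio is R2/(R1+R2) = 4.17/14.1 = 0.2957.
R2 = R1 · 0.2957/(1 − 0.2957) = 1.130 Ω.

R2 ≈ 1.13 Ω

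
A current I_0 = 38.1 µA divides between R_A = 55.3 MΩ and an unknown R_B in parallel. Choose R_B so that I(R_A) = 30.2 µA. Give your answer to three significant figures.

Two-branch current divider: I_A = I_0 · R_B/(R_A + R_B).
With f = 0.7927, R_B = R_A · f/(1−f) = 55.3 × 3.823 = 211.4 MΩ.

R_B ≈ 211 MΩ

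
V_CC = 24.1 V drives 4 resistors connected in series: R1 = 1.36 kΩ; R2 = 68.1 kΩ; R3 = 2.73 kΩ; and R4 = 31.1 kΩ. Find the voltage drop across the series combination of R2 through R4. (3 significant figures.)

V ≈ 23.8 V

Total series resistance ΣR = 1.36 + 68.1 + 2.73 + 31.1 = 103.3 kΩ.
R_{R2..R4} = 68.1 + 2.73 + 31.1 = 101.9 kΩ.
By the voltage-divider rule, V = 24.1 × 101.9/103.3 = 23.78 V.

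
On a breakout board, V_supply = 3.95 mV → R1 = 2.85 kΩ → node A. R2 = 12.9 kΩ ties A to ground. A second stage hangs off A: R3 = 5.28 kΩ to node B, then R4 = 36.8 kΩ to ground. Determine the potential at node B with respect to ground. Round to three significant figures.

Looking into the second stage from A: R3 + R4 = 42.08 kΩ appears in parallel with R2.
R2 ‖ (R3+R4) = 9.873 kΩ.
V_A = 3.95 × 9.873/(2.85 + 9.873) = 3.065 mV.
Stage 2 is unloaded, so V_B = V_A · R4/(R3+R4) = 3.065 × 36.8/42.08 = 2.681 mV.

V_B ≈ 2.68 mV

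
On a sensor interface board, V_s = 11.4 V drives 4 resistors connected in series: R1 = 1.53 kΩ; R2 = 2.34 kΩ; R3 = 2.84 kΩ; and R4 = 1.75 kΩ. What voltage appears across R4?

Total series resistance ΣR = 1.53 + 2.34 + 2.84 + 1.75 = 8.460 kΩ.
V = V_s · R/ΣR = 11.4 × 0.2069 = 2.358 V.

V ≈ 2.36 V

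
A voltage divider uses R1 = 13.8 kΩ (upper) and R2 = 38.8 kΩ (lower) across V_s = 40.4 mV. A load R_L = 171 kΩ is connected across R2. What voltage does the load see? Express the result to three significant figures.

V_out ≈ 28.1 mV

First combine the lower leg with the load: R2 ‖ R_L = 31.62 kΩ.
Voltage divider with the loaded lower leg: V_out = 40.4 × 31.62/(13.8 + 31.62) = 40.4 × 0.6962 = 28.13 mV.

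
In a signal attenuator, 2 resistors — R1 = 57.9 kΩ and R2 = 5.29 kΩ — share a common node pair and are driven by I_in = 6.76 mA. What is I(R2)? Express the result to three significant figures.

I ≈ 6.19 mA

Two-branch current divider: I_k = I_in · R_other/(R_1 + R_2).
So I = 6.76 × 57.9/63.19 = 6.194 mA.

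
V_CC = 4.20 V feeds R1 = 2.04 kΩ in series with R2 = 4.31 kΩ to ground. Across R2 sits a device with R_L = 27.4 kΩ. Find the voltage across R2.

The load sits in parallel with R2, giving an effective lower resistance R2' = R2·R_L/(R2+R_L) = 3.724 kΩ.
Then V_out = V_CC · R2'/(R1 + R2') = 4.20 × 3.724/5.764 = 2.714 V.

V_out ≈ 2.71 V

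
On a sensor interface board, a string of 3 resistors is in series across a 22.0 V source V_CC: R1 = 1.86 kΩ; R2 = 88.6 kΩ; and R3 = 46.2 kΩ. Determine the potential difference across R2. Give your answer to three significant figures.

V ≈ 14.3 V

Total series resistance ΣR = 1.86 + 88.6 + 46.2 = 136.7 kΩ.
By the voltage-divider rule, V = 22.0 × 88.60/136.7 = 14.26 V.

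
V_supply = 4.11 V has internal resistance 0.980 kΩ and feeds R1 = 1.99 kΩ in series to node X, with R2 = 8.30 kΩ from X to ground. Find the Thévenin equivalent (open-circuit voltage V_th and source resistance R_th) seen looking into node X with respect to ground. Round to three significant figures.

R1' = 0.980 + 1.99 = 2.970 kΩ (source resistance + R1).
Open-circuit (no load on X): V_th = V_supply · R2/(R1' + R2) = 4.11 × 8.30/(2.970 + 8.30) = 3.027 V.
Looking into X with the source shorted: R_th = R1'·R2/(R1'+R2) = 2.970 × 8.30/11.27 = 2.187 kΩ.

V_th ≈ 3.03 V, R_th ≈ 2.19 kΩ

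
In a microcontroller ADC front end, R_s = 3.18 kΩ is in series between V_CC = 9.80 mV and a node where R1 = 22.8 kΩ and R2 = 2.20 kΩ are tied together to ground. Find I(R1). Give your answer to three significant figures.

I ≈ 0.166 µA

Combine the parallel branches: R_p = (1/22.8 + 1/2.20)⁻¹ = 2.006 kΩ.
V_A = 9.80 × 2.006/5.186 = 3.791 mV.
Branch current I = V_A/R1 = 3.791/22.8 = 0.1663 µA.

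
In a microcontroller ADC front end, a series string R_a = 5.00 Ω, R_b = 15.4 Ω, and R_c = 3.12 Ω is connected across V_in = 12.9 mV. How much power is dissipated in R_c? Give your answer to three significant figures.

ΣR = 23.52 Ω → I = 12.9/23.52 = 0.5485 mA.
P(R_c) = I²·R_c = (0.5485)² × 3.12 = 0.9386 µW.

P ≈ 0.939 µW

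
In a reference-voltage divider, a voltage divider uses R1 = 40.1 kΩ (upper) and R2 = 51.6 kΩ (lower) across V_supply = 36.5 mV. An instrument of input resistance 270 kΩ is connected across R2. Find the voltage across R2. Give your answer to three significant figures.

V_out ≈ 19.0 mV

The load sits in parallel with R2, giving an effective lower resistance R2' = R2·R_L/(R2+R_L) = 43.32 kΩ.
Now apply the divider: V_out = 36.5 × 0.5193 = 18.95 mV.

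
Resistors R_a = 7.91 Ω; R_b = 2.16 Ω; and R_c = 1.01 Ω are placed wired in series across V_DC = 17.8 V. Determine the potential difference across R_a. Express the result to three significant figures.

V ≈ 12.7 V

ΣR = 7.91 + 2.16 + 1.01 = 11.08 Ω.
V = V_DC · R/ΣR = 17.8 × 0.7139 = 12.71 V.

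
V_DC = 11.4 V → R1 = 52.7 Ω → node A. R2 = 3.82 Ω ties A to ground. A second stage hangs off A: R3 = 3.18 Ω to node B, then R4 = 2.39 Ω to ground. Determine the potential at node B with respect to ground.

V_B ≈ 0.202 V

The second stage (R3 + R4 = 5.570 Ω) loads node A in parallel with R2.
Effective lower resistance at A: R2 ‖ 5.570 = 2.266 Ω.
V_A = 11.4 × 2.266/(52.7 + 2.266) = 0.4700 V.
Stage 2 is unloaded, so V_B = V_A · R4/(R3+R4) = 0.4700 × 2.39/5.570 = 0.2017 V.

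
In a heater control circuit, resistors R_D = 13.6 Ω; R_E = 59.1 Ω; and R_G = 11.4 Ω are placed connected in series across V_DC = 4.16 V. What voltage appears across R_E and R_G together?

V ≈ 3.49 V

Total series resistance ΣR = 13.6 + 59.1 + 11.4 = 84.10 Ω.
R_{R_E..R_G} = 59.1 + 11.4 = 70.50 Ω.
By the voltage-divider rule, V = 4.16 × 70.50/84.10 = 3.487 V.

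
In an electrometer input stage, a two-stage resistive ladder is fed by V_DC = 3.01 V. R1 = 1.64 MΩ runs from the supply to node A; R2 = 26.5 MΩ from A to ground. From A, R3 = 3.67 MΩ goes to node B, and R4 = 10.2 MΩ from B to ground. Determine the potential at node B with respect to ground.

V_B ≈ 1.88 V

The second stage (R3 + R4 = 13.87 MΩ) loads node A in parallel with R2.
R2 ‖ (R3+R4) = 9.105 MΩ.
So V_A = 3.01 × 0.8474 = 2.551 V.
Stage 2 is unloaded, so V_B = V_A · R4/(R3+R4) = 2.551 × 10.2/13.87 = 1.876 V.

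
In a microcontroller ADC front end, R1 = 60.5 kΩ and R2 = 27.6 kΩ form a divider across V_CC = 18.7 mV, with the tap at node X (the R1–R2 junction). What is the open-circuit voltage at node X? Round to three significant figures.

V_th ≈ 5.86 mV

With X open, the divider is unloaded: V_th = 18.7 × 27.6/88.10 = 5.858 mV.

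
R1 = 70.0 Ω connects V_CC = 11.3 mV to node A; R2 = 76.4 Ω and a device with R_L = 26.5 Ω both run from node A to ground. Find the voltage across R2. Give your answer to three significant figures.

R2 ‖ R_L = (76.4 × 26.5)/(76.4 + 26.5) = 19.68 Ω.
Now apply the divider: V_out = 11.3 × 0.2194 = 2.479 mV.
(Unloaded it would be 5.90 mV; the load pulls it down.)

V_out ≈ 2.48 mV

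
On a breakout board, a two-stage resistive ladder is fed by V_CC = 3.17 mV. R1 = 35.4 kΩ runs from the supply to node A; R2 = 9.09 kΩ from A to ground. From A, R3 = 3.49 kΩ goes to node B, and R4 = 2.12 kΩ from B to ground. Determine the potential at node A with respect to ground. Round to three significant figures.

V_A ≈ 0.283 mV

Node A sees R2 in parallel with the series input of stage 2, R3 + R4 = 5.610 kΩ.
Effective lower resistance at A: R2 ‖ 5.610 = 3.469 kΩ.
First divider: V_A = V_CC · 3.469/(35.4 + 3.469) = 0.2829 mV.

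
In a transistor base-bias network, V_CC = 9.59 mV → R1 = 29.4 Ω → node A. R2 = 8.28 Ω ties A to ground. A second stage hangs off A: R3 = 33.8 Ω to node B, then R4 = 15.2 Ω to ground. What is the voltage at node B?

Node A sees R2 in parallel with the series input of stage 2, R3 + R4 = 49.00 Ω.
R2 ‖ (R3+R4) = 7.083 Ω.
First divider: V_A = V_CC · 7.083/(29.4 + 7.083) = 1.862 mV.
Then the unloaded second divider: V_B = V_A × R4/(R3+R4) = 1.862 × 0.3102 = 0.5776 mV.

V_B ≈ 0.578 mV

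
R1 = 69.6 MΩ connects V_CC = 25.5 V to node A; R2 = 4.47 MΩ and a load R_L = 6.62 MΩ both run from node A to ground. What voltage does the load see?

First combine the lower leg with the load: R2 ‖ R_L = 2.668 MΩ.
Then V_out = V_CC · R2'/(R1 + R2') = 25.5 × 2.668/72.27 = 0.9415 V.
(Unloaded it would be 1.54 V; the load pulls it down.)

V_out ≈ 0.942 V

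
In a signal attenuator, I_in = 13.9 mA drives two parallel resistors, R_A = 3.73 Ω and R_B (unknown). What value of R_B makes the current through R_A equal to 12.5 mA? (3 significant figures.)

Two-branch current divider: I_A = I_in · R_B/(R_A + R_B).
With f = 0.8993, R_B = R_A · f/(1−f) = 3.73 × 8.929 = 33.30 Ω.

R_B ≈ 33.3 Ω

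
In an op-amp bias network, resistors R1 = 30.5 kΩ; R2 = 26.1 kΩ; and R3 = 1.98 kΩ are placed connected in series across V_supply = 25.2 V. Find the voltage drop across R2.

Series total: ΣR = 30.5 + 26.1 + 1.98 = 58.58 kΩ.
Voltage divider: V = V_supply · (26.10 / 58.58) = 25.2 × 0.4455 = 11.23 V.

V ≈ 11.2 V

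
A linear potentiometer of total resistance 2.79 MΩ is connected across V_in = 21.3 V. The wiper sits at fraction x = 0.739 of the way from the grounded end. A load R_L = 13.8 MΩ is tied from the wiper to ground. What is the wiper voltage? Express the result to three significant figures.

The pot divides into 0.7282 MΩ above the wiper and 2.062 MΩ below.
Lower segment in parallel with the load: 2.062 ‖ 13.8 = 1.794 MΩ.
Then V_out = V_in · 1.794/(0.7282 + 1.794) = 15.15 V.

V_out ≈ 15.1 V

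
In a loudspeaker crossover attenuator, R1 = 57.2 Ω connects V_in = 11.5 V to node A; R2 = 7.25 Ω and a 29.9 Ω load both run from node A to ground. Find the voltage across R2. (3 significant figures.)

R2 ‖ R_L = (7.25 × 29.9)/(7.25 + 29.9) = 5.835 Ω.
Now apply the divider: V_out = 11.5 × 0.09257 = 1.065 V.

V_out ≈ 1.06 V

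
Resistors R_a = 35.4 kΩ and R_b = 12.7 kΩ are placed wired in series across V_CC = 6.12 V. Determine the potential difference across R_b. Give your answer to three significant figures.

ΣR = 35.4 + 12.7 = 48.10 kΩ.
V = V_CC · R/ΣR = 6.12 × 0.2640 = 1.616 V.

V ≈ 1.62 V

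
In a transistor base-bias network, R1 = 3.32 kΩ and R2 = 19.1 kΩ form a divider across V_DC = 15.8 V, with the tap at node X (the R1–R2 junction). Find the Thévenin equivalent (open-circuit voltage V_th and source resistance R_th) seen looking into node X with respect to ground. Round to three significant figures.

With X open, the divider is unloaded: V_th = 15.8 × 19.1/22.42 = 13.46 V.
With V_DC suppressed (replaced by a short), R_th = R1 ‖ R2 = (3.320 × 19.1)/(3.320 + 19.1) = 2.828 kΩ.

V_th ≈ 13.5 V, R_th ≈ 2.83 kΩ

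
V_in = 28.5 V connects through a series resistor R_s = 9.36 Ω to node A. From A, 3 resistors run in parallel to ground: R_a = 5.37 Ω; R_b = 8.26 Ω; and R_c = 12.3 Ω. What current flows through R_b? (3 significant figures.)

Combine the parallel branches: R_p = (1/5.37 + 1/8.26 + 1/12.3)⁻¹ = 2.573 Ω.
Node voltage V_A = V_in · R_p/(R_s + R_p) = 28.5 × 0.2156 = 6.146 V.
Branch current I = V_A/R_b = 6.146/8.26 = 0.7441 A.
(Check via current divider: I_total = 2.388 A; share G_k/ΣG = 0.3116 → same result.)

I ≈ 0.744 A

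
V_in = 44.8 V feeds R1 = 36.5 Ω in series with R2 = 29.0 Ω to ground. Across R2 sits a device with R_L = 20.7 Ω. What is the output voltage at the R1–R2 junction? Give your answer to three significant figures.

V_out ≈ 11.1 V

R2 ‖ R_L = (29.0 × 20.7)/(29.0 + 20.7) = 12.08 Ω.
Voltage divider with the loaded lower leg: V_out = 44.8 × 12.08/(36.5 + 12.08) = 44.8 × 0.2486 = 11.14 V.
(Unloaded it would be 19.8 V; the load pulls it down.)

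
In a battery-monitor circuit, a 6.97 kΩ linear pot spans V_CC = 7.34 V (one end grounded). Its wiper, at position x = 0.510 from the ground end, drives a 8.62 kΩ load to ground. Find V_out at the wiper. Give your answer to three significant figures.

The pot divides into 3.415 kΩ above the wiper and 3.555 kΩ below.
(x·R_p) ‖ R_L = 2.517 kΩ.
Loaded-divider output: V_out = 7.34 × 0.4243 = 3.114 V.

V_out ≈ 3.11 V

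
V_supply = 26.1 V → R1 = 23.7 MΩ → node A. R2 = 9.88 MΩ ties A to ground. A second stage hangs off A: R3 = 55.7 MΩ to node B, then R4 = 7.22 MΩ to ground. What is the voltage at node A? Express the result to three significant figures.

The second stage (R3 + R4 = 62.92 MΩ) loads node A in parallel with R2.
Effective lower resistance at A: R2 ‖ 62.92 = 8.539 MΩ.
V_A = 26.1 × 8.539/(23.7 + 8.539) = 6.913 V.

V_A ≈ 6.91 V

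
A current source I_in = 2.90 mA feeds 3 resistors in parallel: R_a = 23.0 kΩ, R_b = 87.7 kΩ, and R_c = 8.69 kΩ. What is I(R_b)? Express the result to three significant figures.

I ≈ 0.195 mA

Conductances: ΣG = 1/23.0 + 1/87.7 + 1/8.69 = 0.1700 (1/kΩ).
R_b takes the fraction G_k/ΣG = 0.01140/0.1700 = 0.06709, so I = 2.90 × 0.06709 = 0.1946 mA.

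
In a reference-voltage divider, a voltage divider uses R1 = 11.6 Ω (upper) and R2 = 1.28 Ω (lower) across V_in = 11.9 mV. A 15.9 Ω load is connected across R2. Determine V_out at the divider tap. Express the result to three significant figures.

The load sits in parallel with R2, giving an effective lower resistance R2' = R2·R_L/(R2+R_L) = 1.185 Ω.
Voltage divider with the loaded lower leg: V_out = 11.9 × 1.185/(11.6 + 1.185) = 11.9 × 0.09266 = 1.103 mV.
(Unloaded it would be 1.18 mV; the load pulls it down.)

V_out ≈ 1.10 mV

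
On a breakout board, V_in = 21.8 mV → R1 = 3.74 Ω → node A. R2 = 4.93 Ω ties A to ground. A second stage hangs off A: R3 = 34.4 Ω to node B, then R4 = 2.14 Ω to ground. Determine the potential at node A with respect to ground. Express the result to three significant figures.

V_A ≈ 11.7 mV

Looking into the second stage from A: R3 + R4 = 36.54 Ω appears in parallel with R2.
Effective lower resistance at A: R2 ‖ 36.54 = 4.344 Ω.
First divider: V_A = V_in · 4.344/(3.74 + 4.344) = 11.71 mV.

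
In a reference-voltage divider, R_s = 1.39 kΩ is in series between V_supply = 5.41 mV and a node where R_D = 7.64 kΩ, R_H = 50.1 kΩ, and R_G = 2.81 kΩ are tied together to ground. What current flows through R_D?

Parallel bank: R_p = 1/(1/7.64 + 1/50.1 + 1/2.81) = 1.973 kΩ.
V_A = 5.41 × 1.973/3.363 = 3.174 mV.
I(R_D) = V_A / R_D = 3.174/7.64 = 0.4155 µA.

I ≈ 0.415 µA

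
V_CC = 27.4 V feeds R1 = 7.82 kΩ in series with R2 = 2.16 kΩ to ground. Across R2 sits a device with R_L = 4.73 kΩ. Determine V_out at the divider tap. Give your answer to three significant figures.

V_out ≈ 4.37 V

R2 ‖ R_L = (2.16 × 4.73)/(2.16 + 4.73) = 1.483 kΩ.
Voltage divider with the loaded lower leg: V_out = 27.4 × 1.483/(7.82 + 1.483) = 27.4 × 0.1594 = 4.367 V.
(Unloaded it would be 5.93 V; the load pulls it down.)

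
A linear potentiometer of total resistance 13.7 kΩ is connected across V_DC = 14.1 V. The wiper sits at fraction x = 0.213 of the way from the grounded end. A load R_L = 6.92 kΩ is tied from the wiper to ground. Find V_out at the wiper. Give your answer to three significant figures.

Split the track: R_lower = x·R_p = 2.918 kΩ, R_upper = (1−x)·R_p = 10.78 kΩ.
(x·R_p) ‖ R_L = 2.053 kΩ.
Loaded-divider output: V_out = 14.1 × 0.1599 = 2.255 V.

V_out ≈ 2.25 V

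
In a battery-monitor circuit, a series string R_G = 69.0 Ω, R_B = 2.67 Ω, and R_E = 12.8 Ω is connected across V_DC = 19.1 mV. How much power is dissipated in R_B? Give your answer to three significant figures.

The common current is I = 19.1/84.47 = 0.2261 mA.
P(R_B) = I²·R_B = (0.2261)² × 2.67 = 0.1365 µW.

P ≈ 0.137 µW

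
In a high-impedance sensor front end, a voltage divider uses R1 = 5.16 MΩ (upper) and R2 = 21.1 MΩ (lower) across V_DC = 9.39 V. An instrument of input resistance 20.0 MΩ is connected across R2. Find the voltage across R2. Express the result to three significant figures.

R2 ‖ R_L = (21.1 × 20.0)/(21.1 + 20.0) = 10.27 MΩ.
Then V_out = V_DC · R2'/(R1 + R2') = 9.39 × 10.27/15.43 = 6.249 V.
(Unloaded it would be 7.54 V; the load pulls it down.)

V_out ≈ 6.25 V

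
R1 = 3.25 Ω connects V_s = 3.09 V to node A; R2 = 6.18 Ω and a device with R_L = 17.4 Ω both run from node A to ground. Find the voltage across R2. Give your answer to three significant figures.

V_out ≈ 1.80 V

R2 ‖ R_L = (6.18 × 17.4)/(6.18 + 17.4) = 4.560 Ω.
Now apply the divider: V_out = 3.09 × 0.5839 = 1.804 V.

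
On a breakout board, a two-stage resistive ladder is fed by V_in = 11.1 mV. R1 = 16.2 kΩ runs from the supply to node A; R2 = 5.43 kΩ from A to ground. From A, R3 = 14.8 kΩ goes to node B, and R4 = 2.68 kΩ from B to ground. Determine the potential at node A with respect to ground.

V_A ≈ 2.26 mV

Node A sees R2 in parallel with the series input of stage 2, R3 + R4 = 17.48 kΩ.
Effective lower resistance at A: R2 ‖ 17.48 = 4.143 kΩ.
So V_A = 11.1 × 0.2037 = 2.261 mV.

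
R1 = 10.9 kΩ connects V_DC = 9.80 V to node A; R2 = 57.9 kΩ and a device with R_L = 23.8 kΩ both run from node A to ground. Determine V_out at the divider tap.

V_out ≈ 5.95 V

The load sits in parallel with R2, giving an effective lower resistance R2' = R2·R_L/(R2+R_L) = 16.87 kΩ.
Now apply the divider: V_out = 9.80 × 0.6074 = 5.953 V.
(Unloaded it would be 8.25 V; the load pulls it down.)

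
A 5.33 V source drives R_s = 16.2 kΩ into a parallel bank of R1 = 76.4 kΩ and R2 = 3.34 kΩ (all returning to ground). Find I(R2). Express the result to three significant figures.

I ≈ 0.263 mA

Parallel bank: R_p = 1/(1/76.4 + 1/3.34) = 3.200 kΩ.
Node voltage V_A = V_supply · R_p/(R_s + R_p) = 5.33 × 0.1650 = 0.8792 V.
Branch current I = V_A/R2 = 0.8792/3.34 = 0.2632 mA.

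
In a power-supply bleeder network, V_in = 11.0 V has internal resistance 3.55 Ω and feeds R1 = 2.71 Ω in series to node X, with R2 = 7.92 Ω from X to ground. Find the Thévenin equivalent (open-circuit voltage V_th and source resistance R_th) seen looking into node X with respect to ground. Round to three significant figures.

V_th ≈ 6.14 V, R_th ≈ 3.50 Ω

R1' = 3.55 + 2.71 = 6.260 Ω (source resistance + R1).
V_th is the unloaded tap voltage: V_in · R2/(R1'+R2) = 11.0 × 0.5585 = 6.144 V.
Looking into X with the source shorted: R_th = R1'·R2/(R1'+R2) = 6.260 × 7.92/14.18 = 3.496 Ω.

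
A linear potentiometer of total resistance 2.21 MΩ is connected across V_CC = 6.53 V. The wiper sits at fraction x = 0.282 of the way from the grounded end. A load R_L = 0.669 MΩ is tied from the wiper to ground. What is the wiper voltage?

Split the track: R_lower = x·R_p = 0.6232 MΩ, R_upper = (1−x)·R_p = 1.587 MΩ.
Lower segment in parallel with the load: 0.6232 ‖ 0.669 = 0.3226 MΩ.
Then V_out = V_CC · 0.3226/(1.587 + 0.3226) = 1.103 V.

V_out ≈ 1.10 V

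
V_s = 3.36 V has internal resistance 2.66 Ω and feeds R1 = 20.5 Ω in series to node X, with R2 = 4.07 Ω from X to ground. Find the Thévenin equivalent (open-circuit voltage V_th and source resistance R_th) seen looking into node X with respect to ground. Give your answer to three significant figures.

R1' = 2.66 + 20.5 = 23.16 Ω (source resistance + R1).
With X open, the divider is unloaded: V_th = 3.36 × 4.07/27.23 = 0.5022 V.
Zeroing V_s shorts the top of R1' to ground, so R_th = R1' ‖ R2 = 3.462 Ω.

V_th ≈ 0.502 V, R_th ≈ 3.46 Ω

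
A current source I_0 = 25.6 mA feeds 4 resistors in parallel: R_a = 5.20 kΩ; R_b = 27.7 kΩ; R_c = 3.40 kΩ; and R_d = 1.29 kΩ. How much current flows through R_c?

ΣG = 1/5.20 + 1/27.7 + 1/3.40 + 1/1.29 = 1.298.
Current divider: I(R_c) = I_0 · G_k/ΣG = 25.6 × (0.2941/1.298) = 25.6 × 0.2266 = 5.802 mA.

I ≈ 5.80 mA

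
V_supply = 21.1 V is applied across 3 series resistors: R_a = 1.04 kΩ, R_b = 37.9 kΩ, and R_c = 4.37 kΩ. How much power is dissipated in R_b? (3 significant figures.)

P ≈ 9.00 mW

ΣR = 43.31 kΩ → I = 21.1/43.31 = 0.4872 mA.
V(R_b) = I·R = 18.46 V; P = V·I = 18.46 × 0.4872 = 8.996 mW.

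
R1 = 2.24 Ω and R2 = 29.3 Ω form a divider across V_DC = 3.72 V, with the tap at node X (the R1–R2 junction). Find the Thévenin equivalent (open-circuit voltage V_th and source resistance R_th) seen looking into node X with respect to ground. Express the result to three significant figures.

V_th ≈ 3.46 V, R_th ≈ 2.08 Ω

V_th is the unloaded tap voltage: V_DC · R2/(R1+R2) = 3.72 × 0.9290 = 3.456 V.
Looking into X with the source shorted: R_th = R1·R2/(R1+R2) = 2.240 × 29.3/31.54 = 2.081 Ω.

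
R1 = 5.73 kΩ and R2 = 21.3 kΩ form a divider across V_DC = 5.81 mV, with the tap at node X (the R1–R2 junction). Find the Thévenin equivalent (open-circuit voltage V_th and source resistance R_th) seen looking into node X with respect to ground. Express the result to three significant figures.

Open-circuit (no load on X): V_th = V_DC · R2/(R1 + R2) = 5.81 × 21.3/(5.730 + 21.3) = 4.578 mV.
With V_DC suppressed (replaced by a short), R_th = R1 ‖ R2 = (5.730 × 21.3)/(5.730 + 21.3) = 4.515 kΩ.

V_th ≈ 4.58 mV, R_th ≈ 4.52 kΩ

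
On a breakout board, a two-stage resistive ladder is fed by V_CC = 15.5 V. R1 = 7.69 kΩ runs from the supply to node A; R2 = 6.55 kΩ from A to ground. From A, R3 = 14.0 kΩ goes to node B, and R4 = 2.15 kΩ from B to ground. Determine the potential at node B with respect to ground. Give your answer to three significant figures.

V_B ≈ 0.779 V

Looking into the second stage from A: R3 + R4 = 16.15 kΩ appears in parallel with R2.
R2 ‖ (R3+R4) = 4.660 kΩ.
V_A = 15.5 × 4.660/(7.69 + 4.660) = 5.849 V.
V_B = V_A × 0.1331 = 0.7786 V.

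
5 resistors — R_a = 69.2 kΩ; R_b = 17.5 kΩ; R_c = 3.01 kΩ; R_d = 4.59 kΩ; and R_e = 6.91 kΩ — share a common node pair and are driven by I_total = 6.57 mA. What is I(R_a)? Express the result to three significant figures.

I ≈ 0.124 mA

ΣG = 1/69.2 + 1/17.5 + 1/3.01 + 1/4.59 + 1/6.91 = 0.7664.
By the current-divider rule, I = I_total · G_k/ΣG = 6.57 × 0.01886 = 0.1239 mA.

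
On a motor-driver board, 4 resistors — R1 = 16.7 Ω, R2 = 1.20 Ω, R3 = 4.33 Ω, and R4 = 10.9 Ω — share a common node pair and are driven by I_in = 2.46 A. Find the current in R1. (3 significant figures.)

Total conductance ΣG = 1/16.7 + 1/1.20 + 1/4.33 + 1/10.9 = 1.216 (units of 1/Ω).
Current divider: I(R1) = I_in · G_k/ΣG = 2.46 × (0.05988/1.216) = 2.46 × 0.04925 = 0.1211 A.

I ≈ 0.121 A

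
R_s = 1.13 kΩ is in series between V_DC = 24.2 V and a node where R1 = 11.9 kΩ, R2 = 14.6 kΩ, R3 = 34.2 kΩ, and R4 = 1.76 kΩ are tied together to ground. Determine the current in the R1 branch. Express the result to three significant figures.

Equivalent of the parallel group: R_p = 1.333 kΩ.
Node voltage V_A = V_DC · R_p/(R_s + R_p) = 24.2 × 0.5413 = 13.10 V.
I(R1) = V_A / R1 = 13.10/11.9 = 1.101 mA.

I ≈ 1.10 mA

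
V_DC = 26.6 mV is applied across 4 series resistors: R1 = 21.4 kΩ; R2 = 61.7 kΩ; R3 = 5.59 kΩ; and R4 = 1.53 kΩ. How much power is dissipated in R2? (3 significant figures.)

P ≈ 5.36 nW

ΣR = 90.22 kΩ → I = 26.6/90.22 = 0.2948 µA.
V(R2) = I·R = 18.19 mV; P = V·I = 18.19 × 0.2948 = 5.363 nW.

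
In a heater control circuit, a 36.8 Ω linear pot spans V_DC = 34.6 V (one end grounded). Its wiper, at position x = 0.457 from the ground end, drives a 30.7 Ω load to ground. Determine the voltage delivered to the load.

Lower segment x·R_p = 16.82 Ω; upper segment (1−x)·R_p = 19.98 Ω.
R_L loads the lower segment: effective lower R = 10.87 Ω.
Loaded-divider output: V_out = 34.6 × 0.3522 = 12.19 V.
(Unloaded: V_out = x·V_DC = 15.8 V.)

V_out ≈ 12.2 V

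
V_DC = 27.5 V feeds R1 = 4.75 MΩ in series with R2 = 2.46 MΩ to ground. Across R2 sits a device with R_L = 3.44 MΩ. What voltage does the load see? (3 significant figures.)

R2 ‖ R_L = (2.46 × 3.44)/(2.46 + 3.44) = 1.434 MΩ.
Now apply the divider: V_out = 27.5 × 0.2319 = 6.378 V.
(Unloaded it would be 9.38 V; the load pulls it down.)

V_out ≈ 6.38 V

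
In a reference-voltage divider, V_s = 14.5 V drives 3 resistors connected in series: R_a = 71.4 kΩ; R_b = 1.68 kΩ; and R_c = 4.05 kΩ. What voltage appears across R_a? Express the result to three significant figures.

Series total: ΣR = 71.4 + 1.68 + 4.05 = 77.13 kΩ.
By the voltage-divider rule, V = 14.5 × 71.40/77.13 = 13.42 V.

V ≈ 13.4 V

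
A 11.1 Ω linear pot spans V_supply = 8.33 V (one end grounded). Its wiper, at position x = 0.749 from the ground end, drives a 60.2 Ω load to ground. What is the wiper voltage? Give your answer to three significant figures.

V_out ≈ 6.03 V

Lower segment x·R_p = 8.314 Ω; upper segment (1−x)·R_p = 2.786 Ω.
(x·R_p) ‖ R_L = 7.305 Ω.
Loaded-divider output: V_out = 8.33 × 0.7239 = 6.030 V.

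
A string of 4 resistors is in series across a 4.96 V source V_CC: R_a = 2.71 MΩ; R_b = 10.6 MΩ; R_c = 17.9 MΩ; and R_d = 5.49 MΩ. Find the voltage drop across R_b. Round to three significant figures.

V ≈ 1.43 V

Total series resistance ΣR = 2.71 + 10.6 + 17.9 + 5.49 = 36.70 MΩ.
By the voltage-divider rule, V = 4.96 × 10.60/36.70 = 1.433 V.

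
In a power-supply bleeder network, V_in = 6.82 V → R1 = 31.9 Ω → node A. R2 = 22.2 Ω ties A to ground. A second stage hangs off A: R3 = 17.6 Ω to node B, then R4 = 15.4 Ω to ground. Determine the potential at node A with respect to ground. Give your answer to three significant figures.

Node A sees R2 in parallel with the series input of stage 2, R3 + R4 = 33.00 Ω.
R2 ‖ (R3+R4) = 13.27 Ω.
So V_A = 6.82 × 0.2938 = 2.004 V.

V_A ≈ 2.00 V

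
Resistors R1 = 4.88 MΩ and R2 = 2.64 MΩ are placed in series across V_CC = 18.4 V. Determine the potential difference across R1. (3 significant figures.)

ΣR = 4.88 + 2.64 = 7.520 MΩ.
By the voltage-divider rule, V = 18.4 × 4.880/7.520 = 11.94 V.

V ≈ 11.9 V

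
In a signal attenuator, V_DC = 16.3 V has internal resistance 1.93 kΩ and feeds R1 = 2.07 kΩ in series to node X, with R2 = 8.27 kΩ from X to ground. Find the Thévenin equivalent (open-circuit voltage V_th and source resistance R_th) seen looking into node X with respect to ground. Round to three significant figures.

R1' = 1.93 + 2.07 = 4.000 kΩ (source resistance + R1).
V_th is the unloaded tap voltage: V_DC · R2/(R1'+R2) = 16.3 × 0.6740 = 10.99 V.
With V_DC suppressed (replaced by a short), R_th = R1' ‖ R2 = (4.000 × 8.27)/(4.000 + 8.27) = 2.696 kΩ.

V_th ≈ 11.0 V, R_th ≈ 2.70 kΩ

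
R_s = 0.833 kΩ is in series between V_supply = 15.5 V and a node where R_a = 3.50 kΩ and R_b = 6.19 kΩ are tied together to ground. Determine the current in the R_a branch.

I ≈ 3.23 mA

Parallel bank: R_p = 1/(1/3.50 + 1/6.19) = 2.236 kΩ.
Node voltage V_A = V_supply · R_p/(R_s + R_p) = 15.5 × 0.7286 = 11.29 V.
Branch current I = V_A/R_a = 11.29/3.50 = 3.226 mA.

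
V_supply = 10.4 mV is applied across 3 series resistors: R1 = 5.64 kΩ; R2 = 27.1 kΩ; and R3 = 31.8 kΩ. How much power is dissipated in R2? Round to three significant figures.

Series current I = V_supply/ΣR = 10.4/64.54 = 0.1611 µA.
P(R2) = I²·R2 = (0.1611)² × 27.1 = 0.7037 nW.

P ≈ 0.704 nW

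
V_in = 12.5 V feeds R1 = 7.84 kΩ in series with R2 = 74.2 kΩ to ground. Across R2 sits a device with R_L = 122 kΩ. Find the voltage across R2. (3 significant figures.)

V_out ≈ 10.7 V

R2 ‖ R_L = (74.2 × 122)/(74.2 + 122) = 46.14 kΩ.
Voltage divider with the loaded lower leg: V_out = 12.5 × 46.14/(7.84 + 46.14) = 12.5 × 0.8548 = 10.68 V.
(Unloaded it would be 11.3 V; the load pulls it down.)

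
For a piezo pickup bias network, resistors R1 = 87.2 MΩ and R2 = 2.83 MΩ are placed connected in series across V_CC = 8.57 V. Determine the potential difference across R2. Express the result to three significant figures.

ΣR = 87.2 + 2.83 = 90.03 MΩ.
Voltage divider: V = V_CC · (2.830 / 90.03) = 8.57 × 0.03143 = 0.2694 V.

V ≈ 0.269 V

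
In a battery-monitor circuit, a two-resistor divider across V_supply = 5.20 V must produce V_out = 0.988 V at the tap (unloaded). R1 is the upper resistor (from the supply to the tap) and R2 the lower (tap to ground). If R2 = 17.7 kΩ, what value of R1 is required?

R1 ≈ 75.5 kΩ

V_out/V_supply = R2/(R1+R2) = 0.1900.
Rearranging, R1 = R2·(1−k)/k = 17.7 × 4.263 = 75.46 kΩ.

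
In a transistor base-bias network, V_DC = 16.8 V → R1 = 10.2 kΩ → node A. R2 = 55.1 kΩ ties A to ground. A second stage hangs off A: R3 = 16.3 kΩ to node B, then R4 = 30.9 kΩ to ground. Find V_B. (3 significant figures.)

Looking into the second stage from A: R3 + R4 = 47.20 kΩ appears in parallel with R2.
Effective lower resistance at A: R2 ‖ 47.20 = 25.42 kΩ.
First divider: V_A = V_DC · 25.42/(10.2 + 25.42) = 11.99 V.
V_B = V_A × 0.6547 = 7.849 V.

V_B ≈ 7.85 V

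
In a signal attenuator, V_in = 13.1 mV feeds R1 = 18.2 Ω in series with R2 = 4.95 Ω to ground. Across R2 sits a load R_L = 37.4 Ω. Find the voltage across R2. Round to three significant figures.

The load sits in parallel with R2, giving an effective lower resistance R2' = R2·R_L/(R2+R_L) = 4.371 Ω.
Now apply the divider: V_out = 13.1 × 0.1937 = 2.537 mV.
(Unloaded it would be 2.80 mV; the load pulls it down.)

V_out ≈ 2.54 mV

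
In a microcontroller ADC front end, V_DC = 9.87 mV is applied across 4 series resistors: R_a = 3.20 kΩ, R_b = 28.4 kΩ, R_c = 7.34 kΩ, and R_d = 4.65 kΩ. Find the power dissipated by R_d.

P ≈ 0.238 nW

The common current is I = 9.87/43.59 = 0.2264 µA.
P = I²R = 0.05127 × 4.65 = 0.2384 nW.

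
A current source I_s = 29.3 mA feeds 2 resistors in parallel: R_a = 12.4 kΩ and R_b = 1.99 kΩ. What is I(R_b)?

For two parallel branches, I_k = I_s · (other R)/(sum of R).
I(R_b) = 29.3 × 12.4/(12.4 + 1.99) = 29.3 × 0.8617 = 25.25 mA.

I ≈ 25.2 mA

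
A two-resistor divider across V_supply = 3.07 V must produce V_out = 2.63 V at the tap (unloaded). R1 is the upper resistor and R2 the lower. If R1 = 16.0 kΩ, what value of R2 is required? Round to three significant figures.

R2 ≈ 95.6 kΩ

Required fraction k = V_out/V_supply = 0.8567.
Rearranging, R2 = R1·k/(1−k) = 16.0 × 5.977 = 95.64 kΩ.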